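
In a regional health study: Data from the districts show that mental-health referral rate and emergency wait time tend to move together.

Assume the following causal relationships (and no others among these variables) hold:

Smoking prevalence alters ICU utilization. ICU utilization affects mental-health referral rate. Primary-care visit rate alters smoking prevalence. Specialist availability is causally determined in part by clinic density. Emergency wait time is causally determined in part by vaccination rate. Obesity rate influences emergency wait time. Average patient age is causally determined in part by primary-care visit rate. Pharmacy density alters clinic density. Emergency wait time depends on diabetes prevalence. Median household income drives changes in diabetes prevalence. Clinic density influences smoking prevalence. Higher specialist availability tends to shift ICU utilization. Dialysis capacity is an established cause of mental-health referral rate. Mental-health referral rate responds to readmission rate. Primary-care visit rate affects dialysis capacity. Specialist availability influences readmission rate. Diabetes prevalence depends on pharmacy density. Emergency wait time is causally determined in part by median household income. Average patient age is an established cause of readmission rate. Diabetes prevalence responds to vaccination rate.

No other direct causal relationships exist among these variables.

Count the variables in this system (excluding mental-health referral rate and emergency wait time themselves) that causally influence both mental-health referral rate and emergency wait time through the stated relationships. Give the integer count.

1

The common causes are: pharmacy density (to mental-health referral rate via pharmacy density → clinic density → smoking prevalence → ICU utilization → mental-health referral rate; to emergency wait time via pharmacy density → diabetes prevalence → emergency wait time).
Every other variable lacks a causal path to at least one of mental-health referral rate and emergency wait time.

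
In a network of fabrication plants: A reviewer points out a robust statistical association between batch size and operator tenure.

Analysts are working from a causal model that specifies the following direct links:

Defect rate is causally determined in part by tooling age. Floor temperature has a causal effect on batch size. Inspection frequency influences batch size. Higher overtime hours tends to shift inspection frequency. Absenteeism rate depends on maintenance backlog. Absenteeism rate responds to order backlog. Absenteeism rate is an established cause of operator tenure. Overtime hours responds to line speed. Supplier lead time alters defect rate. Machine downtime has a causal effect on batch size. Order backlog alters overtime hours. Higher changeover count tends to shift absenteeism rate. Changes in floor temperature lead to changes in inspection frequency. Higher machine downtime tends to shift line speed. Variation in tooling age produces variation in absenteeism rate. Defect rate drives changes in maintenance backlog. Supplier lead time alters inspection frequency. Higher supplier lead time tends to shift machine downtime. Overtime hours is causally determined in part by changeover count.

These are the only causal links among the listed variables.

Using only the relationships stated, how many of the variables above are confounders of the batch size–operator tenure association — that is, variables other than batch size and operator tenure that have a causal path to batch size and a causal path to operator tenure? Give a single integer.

3

The common causes are: changeover count (to batch size via changeover count → overtime hours → inspection frequency → batch size; to operator tenure via changeover count → absenteeism rate → operator tenure); order backlog (to batch size via order backlog → overtime hours → inspection frequency → batch size; to operator tenure via order backlog → absenteeism rate → operator tenure); supplier lead time (to batch size via supplier lead time → inspection frequency → batch size; to operator tenure via supplier lead time → defect rate → maintenance backlog → absenteeism rate → operator tenure).
Every other variable lacks a causal path to at least one of batch size and operator tenure.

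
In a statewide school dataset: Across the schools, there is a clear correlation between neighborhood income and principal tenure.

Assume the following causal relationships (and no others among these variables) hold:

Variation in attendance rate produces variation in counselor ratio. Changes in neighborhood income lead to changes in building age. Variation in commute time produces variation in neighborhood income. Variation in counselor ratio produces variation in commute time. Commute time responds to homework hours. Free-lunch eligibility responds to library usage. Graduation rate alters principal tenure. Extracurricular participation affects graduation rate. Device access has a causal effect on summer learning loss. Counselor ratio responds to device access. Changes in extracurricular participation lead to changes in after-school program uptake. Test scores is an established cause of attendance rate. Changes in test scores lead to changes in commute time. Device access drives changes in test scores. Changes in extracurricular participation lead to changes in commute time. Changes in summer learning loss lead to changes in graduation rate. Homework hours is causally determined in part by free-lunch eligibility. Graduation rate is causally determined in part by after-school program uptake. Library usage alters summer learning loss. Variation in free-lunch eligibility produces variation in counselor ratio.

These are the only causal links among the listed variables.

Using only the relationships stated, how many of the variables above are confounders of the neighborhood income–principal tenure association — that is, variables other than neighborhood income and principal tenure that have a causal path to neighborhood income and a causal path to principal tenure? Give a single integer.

3

The common causes are: device access (to neighborhood income via device access → test scores → commute time → neighborhood income; to principal tenure via device access → summer learning loss → graduation rate → principal tenure); extracurricular participation (to neighborhood income via extracurricular participation → commute time → neighborhood income; to principal tenure via extracurricular participation → graduation rate → principal tenure); library usage (to neighborhood income via library usage → free-lunch eligibility → counselor ratio → commute time → neighborhood income; to principal tenure via library usage → summer learning loss → graduation rate → principal tenure).
Every other variable lacks a causal path to at least one of neighborhood income and principal tenure.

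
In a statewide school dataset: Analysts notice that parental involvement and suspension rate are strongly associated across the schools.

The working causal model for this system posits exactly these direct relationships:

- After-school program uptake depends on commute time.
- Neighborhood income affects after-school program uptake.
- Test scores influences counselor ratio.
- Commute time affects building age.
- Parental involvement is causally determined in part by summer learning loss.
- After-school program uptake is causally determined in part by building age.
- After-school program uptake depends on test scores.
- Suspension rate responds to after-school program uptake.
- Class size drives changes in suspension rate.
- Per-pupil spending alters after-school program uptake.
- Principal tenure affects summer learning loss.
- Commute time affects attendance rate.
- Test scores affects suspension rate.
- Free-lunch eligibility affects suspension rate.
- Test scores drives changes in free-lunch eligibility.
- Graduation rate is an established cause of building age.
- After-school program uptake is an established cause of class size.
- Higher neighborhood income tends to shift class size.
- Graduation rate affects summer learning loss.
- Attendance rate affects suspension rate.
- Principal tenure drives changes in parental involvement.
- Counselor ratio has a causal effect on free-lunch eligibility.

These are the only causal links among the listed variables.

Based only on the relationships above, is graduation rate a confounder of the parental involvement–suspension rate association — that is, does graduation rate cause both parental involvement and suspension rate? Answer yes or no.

Graduation rate has a causal path to parental involvement (graduation rate → summer learning loss → parental involvement) and to suspension rate (graduation rate → building age → after-school program uptake → suspension rate), so it is a common cause of both — a confounder.

yes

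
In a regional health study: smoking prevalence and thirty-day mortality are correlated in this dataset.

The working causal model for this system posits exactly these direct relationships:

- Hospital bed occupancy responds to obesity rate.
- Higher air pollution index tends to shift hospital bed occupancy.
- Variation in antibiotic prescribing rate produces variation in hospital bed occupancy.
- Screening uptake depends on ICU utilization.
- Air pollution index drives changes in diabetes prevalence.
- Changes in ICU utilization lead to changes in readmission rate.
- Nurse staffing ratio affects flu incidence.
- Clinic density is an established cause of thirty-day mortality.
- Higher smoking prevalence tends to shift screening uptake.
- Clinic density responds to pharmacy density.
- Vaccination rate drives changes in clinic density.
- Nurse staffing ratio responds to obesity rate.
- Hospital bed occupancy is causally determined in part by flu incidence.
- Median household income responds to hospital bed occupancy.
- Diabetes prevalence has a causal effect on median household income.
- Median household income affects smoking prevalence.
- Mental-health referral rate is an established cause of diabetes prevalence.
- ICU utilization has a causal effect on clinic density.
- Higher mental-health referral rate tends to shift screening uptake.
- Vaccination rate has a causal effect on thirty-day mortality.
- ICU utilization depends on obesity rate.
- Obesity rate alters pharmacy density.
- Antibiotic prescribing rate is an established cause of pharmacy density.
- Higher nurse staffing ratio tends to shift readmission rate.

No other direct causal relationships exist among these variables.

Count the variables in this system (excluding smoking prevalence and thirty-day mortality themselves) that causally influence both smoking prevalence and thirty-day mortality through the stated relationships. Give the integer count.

The common causes are: antibiotic prescribing rate (to smoking prevalence via antibiotic prescribing rate → hospital bed occupancy → median household income → smoking prevalence; to thirty-day mortality via antibiotic prescribing rate → pharmacy density → clinic density → thirty-day mortality); obesity rate (to smoking prevalence via obesity rate → hospital bed occupancy → median household income → smoking prevalence; to thirty-day mortality via obesity rate → pharmacy density → clinic density → thirty-day mortality).
Every other variable lacks a causal path to at least one of smoking prevalence and thirty-day mortality.

2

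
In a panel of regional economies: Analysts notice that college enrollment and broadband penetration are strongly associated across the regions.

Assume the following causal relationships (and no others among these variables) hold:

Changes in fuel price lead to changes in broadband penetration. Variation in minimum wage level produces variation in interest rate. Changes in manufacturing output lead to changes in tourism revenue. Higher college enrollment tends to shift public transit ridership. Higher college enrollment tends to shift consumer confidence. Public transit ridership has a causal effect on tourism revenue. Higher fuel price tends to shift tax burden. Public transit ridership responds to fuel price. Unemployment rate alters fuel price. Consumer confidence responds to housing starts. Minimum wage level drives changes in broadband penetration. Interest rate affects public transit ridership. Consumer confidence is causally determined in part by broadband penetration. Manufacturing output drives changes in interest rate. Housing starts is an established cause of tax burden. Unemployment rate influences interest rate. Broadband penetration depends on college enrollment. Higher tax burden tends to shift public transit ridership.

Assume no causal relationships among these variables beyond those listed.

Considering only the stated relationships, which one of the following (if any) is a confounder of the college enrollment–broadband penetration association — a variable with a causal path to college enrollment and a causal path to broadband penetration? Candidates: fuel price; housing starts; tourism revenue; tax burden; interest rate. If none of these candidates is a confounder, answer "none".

none

None of the listed candidates has causal paths to both college enrollment and broadband penetration in the stated relationships, so none is a common cause.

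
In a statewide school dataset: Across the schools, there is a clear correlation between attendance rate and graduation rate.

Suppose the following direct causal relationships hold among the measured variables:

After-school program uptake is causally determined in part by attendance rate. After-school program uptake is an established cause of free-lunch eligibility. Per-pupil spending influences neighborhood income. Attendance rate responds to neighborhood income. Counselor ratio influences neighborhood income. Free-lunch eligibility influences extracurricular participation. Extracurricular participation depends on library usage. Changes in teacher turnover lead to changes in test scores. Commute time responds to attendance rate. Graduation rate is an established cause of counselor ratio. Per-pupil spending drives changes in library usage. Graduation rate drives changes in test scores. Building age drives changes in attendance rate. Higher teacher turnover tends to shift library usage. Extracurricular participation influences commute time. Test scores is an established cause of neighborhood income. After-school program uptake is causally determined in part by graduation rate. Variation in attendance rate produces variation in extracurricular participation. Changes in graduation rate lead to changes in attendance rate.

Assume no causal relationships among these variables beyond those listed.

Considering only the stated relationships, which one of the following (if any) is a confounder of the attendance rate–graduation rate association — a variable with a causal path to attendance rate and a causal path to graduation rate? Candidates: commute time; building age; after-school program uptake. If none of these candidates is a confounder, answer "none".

None of the listed candidates has causal paths to both attendance rate and graduation rate in the stated relationships, so none is a common cause.

none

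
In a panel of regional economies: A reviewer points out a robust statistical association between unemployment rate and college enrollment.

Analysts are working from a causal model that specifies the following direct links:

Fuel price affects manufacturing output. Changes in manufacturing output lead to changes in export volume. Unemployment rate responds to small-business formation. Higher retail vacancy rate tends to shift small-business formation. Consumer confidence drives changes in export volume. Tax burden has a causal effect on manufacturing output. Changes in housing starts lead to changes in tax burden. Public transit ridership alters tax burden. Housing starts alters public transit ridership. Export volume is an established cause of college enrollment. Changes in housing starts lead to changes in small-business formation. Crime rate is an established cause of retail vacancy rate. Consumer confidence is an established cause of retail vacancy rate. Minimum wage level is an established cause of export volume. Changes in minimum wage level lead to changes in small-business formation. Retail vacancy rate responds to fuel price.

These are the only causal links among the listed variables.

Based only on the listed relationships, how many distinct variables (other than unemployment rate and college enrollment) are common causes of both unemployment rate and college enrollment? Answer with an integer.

4

The common causes are: consumer confidence (to unemployment rate via consumer confidence → retail vacancy rate → small-business formation → unemployment rate; to college enrollment via consumer confidence → export volume → college enrollment); fuel price (to unemployment rate via fuel price → retail vacancy rate → small-business formation → unemployment rate; to college enrollment via fuel price → manufacturing output → export volume → college enrollment); housing starts (to unemployment rate via housing starts → small-business formation → unemployment rate; to college enrollment via housing starts → tax burden → manufacturing output → export volume → college enrollment); minimum wage level (to unemployment rate via minimum wage level → small-business formation → unemployment rate; to college enrollment via minimum wage level → export volume → college enrollment).
Every other variable lacks a causal path to at least one of unemployment rate and college enrollment.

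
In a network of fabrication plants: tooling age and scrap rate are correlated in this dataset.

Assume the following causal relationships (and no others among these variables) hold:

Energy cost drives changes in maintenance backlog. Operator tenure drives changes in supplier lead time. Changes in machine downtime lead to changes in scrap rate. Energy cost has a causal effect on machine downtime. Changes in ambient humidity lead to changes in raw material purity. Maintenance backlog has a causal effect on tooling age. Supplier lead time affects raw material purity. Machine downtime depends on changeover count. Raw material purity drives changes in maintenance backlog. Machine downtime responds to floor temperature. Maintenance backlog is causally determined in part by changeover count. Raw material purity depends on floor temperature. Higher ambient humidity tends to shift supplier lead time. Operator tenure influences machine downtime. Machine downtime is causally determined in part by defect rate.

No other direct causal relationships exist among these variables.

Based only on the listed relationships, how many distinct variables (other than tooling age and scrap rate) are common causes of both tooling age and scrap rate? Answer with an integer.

4

The common causes are: changeover count (to tooling age via changeover count → maintenance backlog → tooling age; to scrap rate via changeover count → machine downtime → scrap rate); energy cost (to tooling age via energy cost → maintenance backlog → tooling age; to scrap rate via energy cost → machine downtime → scrap rate); floor temperature (to tooling age via floor temperature → raw material purity → maintenance backlog → tooling age; to scrap rate via floor temperature → machine downtime → scrap rate); operator tenure (to tooling age via operator tenure → supplier lead time → raw material purity → maintenance backlog → tooling age; to scrap rate via operator tenure → machine downtime → scrap rate).
Every other variable lacks a causal path to at least one of tooling age and scrap rate.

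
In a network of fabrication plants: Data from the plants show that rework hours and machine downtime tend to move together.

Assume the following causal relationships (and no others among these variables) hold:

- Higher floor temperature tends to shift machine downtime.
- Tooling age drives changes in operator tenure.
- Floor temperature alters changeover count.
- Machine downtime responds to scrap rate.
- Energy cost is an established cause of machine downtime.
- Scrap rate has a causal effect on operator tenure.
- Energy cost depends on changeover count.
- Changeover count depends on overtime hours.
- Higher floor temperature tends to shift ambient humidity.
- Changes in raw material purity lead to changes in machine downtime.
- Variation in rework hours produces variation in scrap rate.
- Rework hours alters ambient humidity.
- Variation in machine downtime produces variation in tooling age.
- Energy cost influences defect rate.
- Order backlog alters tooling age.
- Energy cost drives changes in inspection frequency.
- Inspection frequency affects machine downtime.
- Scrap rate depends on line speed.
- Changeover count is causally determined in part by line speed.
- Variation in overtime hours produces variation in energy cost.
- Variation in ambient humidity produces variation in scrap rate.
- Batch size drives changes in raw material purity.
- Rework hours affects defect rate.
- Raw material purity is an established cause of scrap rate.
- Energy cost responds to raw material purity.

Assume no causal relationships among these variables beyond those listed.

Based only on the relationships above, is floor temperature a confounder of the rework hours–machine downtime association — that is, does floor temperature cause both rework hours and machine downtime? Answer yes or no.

Floor temperature has no stated causal path to rework hours. A confounder must cause both variables, so floor temperature does not qualify.

no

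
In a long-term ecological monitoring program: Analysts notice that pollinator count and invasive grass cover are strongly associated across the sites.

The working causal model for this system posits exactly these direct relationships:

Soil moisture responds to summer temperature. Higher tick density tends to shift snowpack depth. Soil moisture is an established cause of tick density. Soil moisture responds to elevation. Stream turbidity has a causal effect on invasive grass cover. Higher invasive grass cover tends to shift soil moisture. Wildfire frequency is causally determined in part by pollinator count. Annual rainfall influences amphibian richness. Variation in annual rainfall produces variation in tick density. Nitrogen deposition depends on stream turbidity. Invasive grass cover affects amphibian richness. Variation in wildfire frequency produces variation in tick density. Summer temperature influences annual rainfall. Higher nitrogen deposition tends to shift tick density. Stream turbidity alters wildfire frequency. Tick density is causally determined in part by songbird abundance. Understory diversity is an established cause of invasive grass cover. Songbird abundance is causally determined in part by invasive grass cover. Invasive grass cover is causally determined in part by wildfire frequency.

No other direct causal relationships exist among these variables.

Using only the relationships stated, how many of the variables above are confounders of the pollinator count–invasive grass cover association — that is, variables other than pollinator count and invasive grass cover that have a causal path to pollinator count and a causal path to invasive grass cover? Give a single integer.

No listed variable has a causal path to both pollinator count and invasive grass cover, so there are no common causes.

0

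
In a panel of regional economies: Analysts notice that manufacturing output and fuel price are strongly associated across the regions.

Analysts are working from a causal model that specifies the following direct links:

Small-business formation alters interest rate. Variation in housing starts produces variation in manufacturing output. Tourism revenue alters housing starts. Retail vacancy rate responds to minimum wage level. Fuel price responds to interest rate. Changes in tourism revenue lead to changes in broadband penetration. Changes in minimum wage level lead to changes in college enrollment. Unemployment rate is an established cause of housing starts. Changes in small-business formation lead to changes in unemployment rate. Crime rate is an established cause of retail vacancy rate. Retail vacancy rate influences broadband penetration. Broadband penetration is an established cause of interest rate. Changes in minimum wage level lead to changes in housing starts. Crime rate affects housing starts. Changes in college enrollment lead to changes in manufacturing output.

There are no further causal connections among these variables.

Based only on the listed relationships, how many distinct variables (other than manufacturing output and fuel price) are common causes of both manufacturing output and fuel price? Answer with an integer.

4

The common causes are: crime rate (to manufacturing output via crime rate → housing starts → manufacturing output; to fuel price via crime rate → retail vacancy rate → broadband penetration → interest rate → fuel price); minimum wage level (to manufacturing output via minimum wage level → housing starts → manufacturing output; to fuel price via minimum wage level → retail vacancy rate → broadband penetration → interest rate → fuel price); small-business formation (to manufacturing output via small-business formation → unemployment rate → housing starts → manufacturing output; to fuel price via small-business formation → interest rate → fuel price); tourism revenue (to manufacturing output via tourism revenue → housing starts → manufacturing output; to fuel price via tourism revenue → broadband penetration → interest rate → fuel price).
Every other variable lacks a causal path to at least one of manufacturing output and fuel price.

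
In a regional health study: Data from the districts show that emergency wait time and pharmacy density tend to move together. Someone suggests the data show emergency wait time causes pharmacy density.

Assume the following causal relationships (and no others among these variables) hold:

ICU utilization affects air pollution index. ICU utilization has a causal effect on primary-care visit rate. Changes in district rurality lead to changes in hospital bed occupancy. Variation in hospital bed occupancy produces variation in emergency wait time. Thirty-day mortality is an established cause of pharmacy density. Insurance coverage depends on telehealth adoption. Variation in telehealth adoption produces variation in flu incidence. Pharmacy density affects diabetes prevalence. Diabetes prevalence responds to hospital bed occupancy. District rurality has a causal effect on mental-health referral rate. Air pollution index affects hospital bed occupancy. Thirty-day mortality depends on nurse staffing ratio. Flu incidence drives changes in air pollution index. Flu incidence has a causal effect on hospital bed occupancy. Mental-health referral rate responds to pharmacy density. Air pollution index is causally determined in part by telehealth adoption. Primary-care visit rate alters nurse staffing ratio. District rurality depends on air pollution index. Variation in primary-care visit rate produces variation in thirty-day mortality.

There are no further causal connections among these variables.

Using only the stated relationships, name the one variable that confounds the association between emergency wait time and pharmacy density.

ICU utilization has a causal path to emergency wait time (ICU utilization → air pollution index → hospital bed occupancy → emergency wait time) and a separate causal path to pharmacy density (ICU utilization → primary-care visit rate → thirty-day mortality → pharmacy density), so it is a common cause of both.
No stated relationship gives emergency wait time a causal route to pharmacy density, so the correlation is explained by the shared upstream cause rather than a direct effect.

ICU utilization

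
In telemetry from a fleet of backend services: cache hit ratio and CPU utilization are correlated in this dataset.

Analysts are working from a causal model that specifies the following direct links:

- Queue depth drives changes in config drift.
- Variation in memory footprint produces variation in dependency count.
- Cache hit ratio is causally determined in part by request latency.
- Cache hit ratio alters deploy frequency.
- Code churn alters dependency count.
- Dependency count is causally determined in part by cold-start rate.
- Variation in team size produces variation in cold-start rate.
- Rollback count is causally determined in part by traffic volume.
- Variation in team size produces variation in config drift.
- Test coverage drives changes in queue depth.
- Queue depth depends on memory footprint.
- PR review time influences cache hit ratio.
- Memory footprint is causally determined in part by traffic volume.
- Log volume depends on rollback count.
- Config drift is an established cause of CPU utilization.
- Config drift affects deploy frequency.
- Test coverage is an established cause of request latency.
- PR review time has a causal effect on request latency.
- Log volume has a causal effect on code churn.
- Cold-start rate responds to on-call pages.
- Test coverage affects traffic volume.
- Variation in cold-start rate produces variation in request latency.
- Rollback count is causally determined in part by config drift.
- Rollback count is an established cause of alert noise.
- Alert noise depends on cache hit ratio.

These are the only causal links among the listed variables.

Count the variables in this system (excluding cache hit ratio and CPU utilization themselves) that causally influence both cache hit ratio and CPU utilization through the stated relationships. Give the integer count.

The common causes are: team size (to cache hit ratio via team size → cold-start rate → request latency → cache hit ratio; to CPU utilization via team size → config drift → CPU utilization); test coverage (to cache hit ratio via test coverage → request latency → cache hit ratio; to CPU utilization via test coverage → queue depth → config drift → CPU utilization).
Every other variable lacks a causal path to at least one of cache hit ratio and CPU utilization.

2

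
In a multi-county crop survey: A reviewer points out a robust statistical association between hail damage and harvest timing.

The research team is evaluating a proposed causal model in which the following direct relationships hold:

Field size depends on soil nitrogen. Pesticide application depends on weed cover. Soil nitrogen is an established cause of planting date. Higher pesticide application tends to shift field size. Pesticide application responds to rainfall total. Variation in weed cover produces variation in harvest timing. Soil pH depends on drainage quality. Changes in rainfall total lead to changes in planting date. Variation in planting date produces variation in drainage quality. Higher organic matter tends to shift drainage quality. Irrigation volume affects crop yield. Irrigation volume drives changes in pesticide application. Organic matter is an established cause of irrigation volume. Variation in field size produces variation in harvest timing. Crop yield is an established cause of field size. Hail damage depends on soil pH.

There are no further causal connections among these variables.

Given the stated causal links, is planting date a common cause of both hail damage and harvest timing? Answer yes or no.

no

Planting date has no stated causal path to harvest timing. A confounder must cause both variables, so planting date does not qualify.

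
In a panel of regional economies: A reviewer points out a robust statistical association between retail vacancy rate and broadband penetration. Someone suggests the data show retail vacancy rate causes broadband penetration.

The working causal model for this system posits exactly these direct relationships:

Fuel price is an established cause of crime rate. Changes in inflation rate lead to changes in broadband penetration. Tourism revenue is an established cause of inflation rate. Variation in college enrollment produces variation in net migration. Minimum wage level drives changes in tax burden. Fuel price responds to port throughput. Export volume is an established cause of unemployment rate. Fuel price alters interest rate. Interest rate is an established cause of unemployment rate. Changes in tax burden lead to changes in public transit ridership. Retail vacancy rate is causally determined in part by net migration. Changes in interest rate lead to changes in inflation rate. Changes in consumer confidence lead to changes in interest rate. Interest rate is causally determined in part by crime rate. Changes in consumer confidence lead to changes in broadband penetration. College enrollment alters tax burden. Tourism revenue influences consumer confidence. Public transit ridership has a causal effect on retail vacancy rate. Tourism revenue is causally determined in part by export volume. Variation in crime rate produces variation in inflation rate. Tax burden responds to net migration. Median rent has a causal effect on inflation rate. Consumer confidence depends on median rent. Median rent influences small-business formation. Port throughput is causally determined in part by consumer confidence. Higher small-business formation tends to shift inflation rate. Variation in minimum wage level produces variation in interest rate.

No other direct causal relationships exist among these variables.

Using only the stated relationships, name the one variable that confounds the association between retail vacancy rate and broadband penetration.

minimum wage level

Minimum wage level has a causal path to retail vacancy rate (minimum wage level → tax burden → public transit ridership → retail vacancy rate) and a separate causal path to broadband penetration (minimum wage level → interest rate → inflation rate → broadband penetration), so it is a common cause of both.
No stated relationship gives retail vacancy rate a causal route to broadband penetration, so the correlation is explained by the shared upstream cause rather than a direct effect.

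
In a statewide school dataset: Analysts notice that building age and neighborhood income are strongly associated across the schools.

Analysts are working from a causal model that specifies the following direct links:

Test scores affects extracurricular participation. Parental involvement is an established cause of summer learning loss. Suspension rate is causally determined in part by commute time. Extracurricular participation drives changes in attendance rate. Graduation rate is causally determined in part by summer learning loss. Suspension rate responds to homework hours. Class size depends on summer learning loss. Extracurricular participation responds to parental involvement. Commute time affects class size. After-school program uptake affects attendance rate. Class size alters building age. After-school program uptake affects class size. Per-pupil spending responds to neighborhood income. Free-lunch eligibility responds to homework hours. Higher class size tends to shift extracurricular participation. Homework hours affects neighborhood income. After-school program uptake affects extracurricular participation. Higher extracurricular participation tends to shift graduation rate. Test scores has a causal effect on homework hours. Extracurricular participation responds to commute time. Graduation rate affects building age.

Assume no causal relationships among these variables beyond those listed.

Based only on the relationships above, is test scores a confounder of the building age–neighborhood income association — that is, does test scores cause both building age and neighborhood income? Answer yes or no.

Test scores has a causal path to building age (test scores → extracurricular participation → graduation rate → building age) and to neighborhood income (test scores → homework hours → neighborhood income), so it is a common cause of both — a confounder.

yes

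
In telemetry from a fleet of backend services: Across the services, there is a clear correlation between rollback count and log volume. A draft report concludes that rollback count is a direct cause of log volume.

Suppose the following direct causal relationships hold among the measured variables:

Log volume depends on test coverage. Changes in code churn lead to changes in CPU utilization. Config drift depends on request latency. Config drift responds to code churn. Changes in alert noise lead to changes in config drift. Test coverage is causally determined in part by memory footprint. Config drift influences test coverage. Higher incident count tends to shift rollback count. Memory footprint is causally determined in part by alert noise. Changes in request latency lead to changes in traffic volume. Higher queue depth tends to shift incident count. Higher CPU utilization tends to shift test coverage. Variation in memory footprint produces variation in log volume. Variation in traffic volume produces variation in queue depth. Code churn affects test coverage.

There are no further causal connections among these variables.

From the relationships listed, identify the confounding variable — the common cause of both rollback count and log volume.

request latency

Request latency has a causal path to rollback count (request latency → traffic volume → queue depth → incident count → rollback count) and a separate causal path to log volume (request latency → config drift → test coverage → log volume), so it is a common cause of both.
No stated relationship gives rollback count a causal route to log volume, so the correlation is explained by the shared upstream cause rather than a direct effect.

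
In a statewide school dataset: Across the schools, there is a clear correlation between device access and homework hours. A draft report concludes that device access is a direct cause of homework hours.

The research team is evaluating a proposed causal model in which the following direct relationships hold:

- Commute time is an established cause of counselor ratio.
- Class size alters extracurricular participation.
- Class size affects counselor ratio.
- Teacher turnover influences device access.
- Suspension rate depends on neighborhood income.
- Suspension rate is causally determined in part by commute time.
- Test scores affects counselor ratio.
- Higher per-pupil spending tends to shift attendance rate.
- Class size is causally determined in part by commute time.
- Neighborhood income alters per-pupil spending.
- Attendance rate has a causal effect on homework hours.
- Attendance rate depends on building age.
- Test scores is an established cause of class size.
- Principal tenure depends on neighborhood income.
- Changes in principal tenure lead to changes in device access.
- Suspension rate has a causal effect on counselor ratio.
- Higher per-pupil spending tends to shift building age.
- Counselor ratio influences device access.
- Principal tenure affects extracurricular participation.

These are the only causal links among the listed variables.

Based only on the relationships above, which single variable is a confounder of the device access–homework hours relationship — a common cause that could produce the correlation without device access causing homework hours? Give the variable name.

neighborhood income

Neighborhood income has a causal path to device access (neighborhood income → principal tenure → device access) and a separate causal path to homework hours (neighborhood income → per-pupil spending → attendance rate → homework hours), so it is a common cause of both.
No stated relationship gives device access a causal route to homework hours, so the correlation is explained by the shared upstream cause rather than a direct effect.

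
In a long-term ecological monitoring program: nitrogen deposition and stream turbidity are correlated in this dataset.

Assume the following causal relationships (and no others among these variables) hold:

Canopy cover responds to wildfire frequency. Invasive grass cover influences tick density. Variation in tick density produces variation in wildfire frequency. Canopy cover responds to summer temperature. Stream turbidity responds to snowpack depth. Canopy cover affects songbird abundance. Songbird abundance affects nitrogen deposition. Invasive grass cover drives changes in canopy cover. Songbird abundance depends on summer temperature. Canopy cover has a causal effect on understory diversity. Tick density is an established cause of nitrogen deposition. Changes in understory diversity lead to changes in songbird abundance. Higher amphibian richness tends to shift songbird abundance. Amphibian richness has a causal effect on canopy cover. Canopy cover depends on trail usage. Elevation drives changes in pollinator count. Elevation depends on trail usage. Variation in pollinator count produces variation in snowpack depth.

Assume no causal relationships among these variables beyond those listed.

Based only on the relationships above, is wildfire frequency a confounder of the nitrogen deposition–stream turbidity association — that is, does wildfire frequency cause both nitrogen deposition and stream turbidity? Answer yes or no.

Wildfire frequency has no stated causal path to stream turbidity. A confounder must cause both variables, so wildfire frequency does not qualify.

no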